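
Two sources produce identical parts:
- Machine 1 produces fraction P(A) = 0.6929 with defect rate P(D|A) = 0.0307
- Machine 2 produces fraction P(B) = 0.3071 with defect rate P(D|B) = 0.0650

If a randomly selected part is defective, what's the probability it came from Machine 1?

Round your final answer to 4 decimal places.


Let A = from Machine 1, D = defective

Given:
- P(A) = 0.6929, P(B) = 0.3071
- P(D|A) = 0.0307, P(D|B) = 0.0650

Step 1: Find P(D)
P(D) = P(D|A)P(A) + P(D|B)P(B)
     = 0.0307 × 0.6929 + 0.0650 × 0.3071
     = 0.02127203 + 0.01996150
     = 0.04123353

Step 2: Apply Bayes' theorem
P(A|D) = P(D|A)P(A) / P(D)
       = 0.02127203 / 0.04123353
       = 0.5159


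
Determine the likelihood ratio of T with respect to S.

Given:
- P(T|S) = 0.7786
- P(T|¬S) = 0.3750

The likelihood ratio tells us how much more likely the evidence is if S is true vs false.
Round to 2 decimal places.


Likelihood Ratio (LR) = P(T|S) / P(T|¬S)

LR = 0.7786 / 0.3750
   = 2.08

The evidence is 2.08 times more likely if S is true than if S is false.
Because LR exceeds 1, T is evidence for S.


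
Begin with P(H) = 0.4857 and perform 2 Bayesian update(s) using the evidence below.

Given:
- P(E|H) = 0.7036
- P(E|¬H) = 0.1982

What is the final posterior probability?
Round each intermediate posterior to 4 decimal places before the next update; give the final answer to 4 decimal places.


Sequential Bayesian updating:

Initial prior: P(H) = 0.4857

Update 1:
  P(E) = 0.7036 × 0.4857 + 0.1982 × 0.5143 = 0.34173852 + 0.10193426 = 0.44367278
  P(H|E) = 0.34173852 / 0.44367278 = 0.7702

Update 2:
  P(E) = 0.7036 × 0.7702 + 0.1982 × 0.2298 = 0.54191272 + 0.04554636 = 0.58745908
  P(H|E) = 0.54191272 / 0.58745908 = 0.9225

Final posterior: 0.9225


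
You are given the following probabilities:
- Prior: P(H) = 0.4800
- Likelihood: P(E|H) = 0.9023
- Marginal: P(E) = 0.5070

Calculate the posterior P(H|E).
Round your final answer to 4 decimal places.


Using Bayes' theorem:

P(H|E) = P(E|H) × P(H) / P(E)
       = 0.9023 × 0.4800 / 0.5070
       = 0.43310400 / 0.5070
       = 0.8542

The evidence strengthens our belief in H.
Prior: 0.4800 → Posterior: 0.8542


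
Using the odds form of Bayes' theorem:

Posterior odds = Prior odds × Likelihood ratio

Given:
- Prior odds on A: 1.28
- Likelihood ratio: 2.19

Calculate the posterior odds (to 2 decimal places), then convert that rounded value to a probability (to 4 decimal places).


Step 1: Calculate posterior odds
Posterior odds = Prior odds × LR
               = 1.28 × 2.19
               = 2.80

Step 2: Convert to probability
P(A|E) = Posterior odds / (1 + Posterior odds)
       = 2.80 / (1 + 2.80)
       = 2.80 / 3.80
       = 0.7368

The evidence increased P(A) from 0.5614 to 0.7368.


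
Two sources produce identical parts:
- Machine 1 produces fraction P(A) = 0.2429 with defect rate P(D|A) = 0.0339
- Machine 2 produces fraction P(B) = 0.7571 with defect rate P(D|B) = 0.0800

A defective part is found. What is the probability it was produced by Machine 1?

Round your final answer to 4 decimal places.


Let A = from Machine 1, D = defective

Given:
- P(A) = 0.2429, P(B) = 0.7571
- P(D|A) = 0.0339, P(D|B) = 0.0800

Step 1: Find P(D)
P(D) = P(D|A)P(A) + P(D|B)P(B)
     = 0.0339 × 0.2429 + 0.0800 × 0.7571
     = 0.00823431 + 0.06056800
     = 0.06880231

Step 2: Apply Bayes' theorem
P(A|D) = P(D|A)P(A) / P(D)
       = 0.00823431 / 0.06880231
       = 0.1197


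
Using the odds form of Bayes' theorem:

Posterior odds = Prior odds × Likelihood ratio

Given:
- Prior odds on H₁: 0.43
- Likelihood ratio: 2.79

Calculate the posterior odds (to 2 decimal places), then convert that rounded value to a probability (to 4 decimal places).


Step 1: Calculate posterior odds
Posterior odds = Prior odds × LR
               = 0.43 × 2.79
               = 1.20

Step 2: Convert to probability
P(H₁|E) = Posterior odds / (1 + Posterior odds)
       = 1.20 / (1 + 1.20)
       = 1.20 / 2.20
       = 0.5455

The evidence increased P(H₁) from 0.3007 to 0.5455.


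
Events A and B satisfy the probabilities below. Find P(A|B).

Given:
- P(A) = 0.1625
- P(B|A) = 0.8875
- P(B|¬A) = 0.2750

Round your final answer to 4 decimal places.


Bayes' theorem: P(A|B) = P(B|A) × P(A) / P(B)

Step 1: Calculate P(B) using law of total probability
P(B) = P(B|A)P(A) + P(B|¬A)P(¬A)
     = 0.8875 × 0.1625 + 0.2750 × 0.8375
     = 0.14421875 + 0.23031250
     = 0.37453125

Step 2: Apply Bayes' theorem
P(A|B) = P(B|A) × P(A) / P(B)
       = 0.14421875 / 0.37453125
       = 0.3851


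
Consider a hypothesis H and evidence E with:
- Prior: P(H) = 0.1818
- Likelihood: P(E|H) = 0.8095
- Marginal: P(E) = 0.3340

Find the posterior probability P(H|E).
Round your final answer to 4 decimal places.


Using Bayes' theorem:

P(H|E) = P(E|H) × P(H) / P(E)
       = 0.8095 × 0.1818 / 0.3340
       = 0.14716710 / 0.3340
       = 0.4406

The evidence strengthens our belief in H.
Prior: 0.1818 → Posterior: 0.4406


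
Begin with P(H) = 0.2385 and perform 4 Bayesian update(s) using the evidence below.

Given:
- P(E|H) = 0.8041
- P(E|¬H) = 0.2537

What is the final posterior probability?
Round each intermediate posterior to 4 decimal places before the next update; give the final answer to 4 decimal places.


Sequential Bayesian updating:

Initial prior: P(H) = 0.2385

Update 1:
  P(E) = 0.8041 × 0.2385 + 0.2537 × 0.7615 = 0.19177785 + 0.19319255 = 0.38497040
  P(H|E) = 0.19177785 / 0.38497040 = 0.4982

Update 2:
  P(E) = 0.8041 × 0.4982 + 0.2537 × 0.5018 = 0.40060262 + 0.12730666 = 0.52790928
  P(H|E) = 0.40060262 / 0.52790928 = 0.7588

Update 3:
  P(E) = 0.8041 × 0.7588 + 0.2537 × 0.2412 = 0.61015108 + 0.06119244 = 0.67134352
  P(H|E) = 0.61015108 / 0.67134352 = 0.9089

Update 4:
  P(E) = 0.8041 × 0.9089 + 0.2537 × 0.0911 = 0.73084649 + 0.02311207 = 0.75395856
  P(H|E) = 0.73084649 / 0.75395856 = 0.9693

Final posterior: 0.9693


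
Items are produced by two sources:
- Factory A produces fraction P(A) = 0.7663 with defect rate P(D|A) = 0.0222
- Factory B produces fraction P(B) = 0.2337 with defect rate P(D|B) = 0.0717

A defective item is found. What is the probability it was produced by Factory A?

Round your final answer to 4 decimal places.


Let A = from Factory A, D = defective

Given:
- P(A) = 0.7663, P(B) = 0.2337
- P(D|A) = 0.0222, P(D|B) = 0.0717

Step 1: Find P(D)
P(D) = P(D|A)P(A) + P(D|B)P(B)
     = 0.0222 × 0.7663 + 0.0717 × 0.2337
     = 0.01701186 + 0.01675629
     = 0.03376815

Step 2: Apply Bayes' theorem
P(A|D) = P(D|A)P(A) / P(D)
       = 0.01701186 / 0.03376815
       = 0.5038


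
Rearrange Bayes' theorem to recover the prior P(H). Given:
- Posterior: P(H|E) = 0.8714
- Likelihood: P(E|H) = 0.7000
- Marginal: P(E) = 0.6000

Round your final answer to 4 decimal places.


From Bayes' theorem: P(H|E) = P(E|H) × P(H) / P(E)

Rearranging for P(H):
P(H) = P(H|E) × P(E) / P(E|H)
     = 0.8714 × 0.6000 / 0.7000
     = 0.52284000 / 0.7000
     = 0.7469


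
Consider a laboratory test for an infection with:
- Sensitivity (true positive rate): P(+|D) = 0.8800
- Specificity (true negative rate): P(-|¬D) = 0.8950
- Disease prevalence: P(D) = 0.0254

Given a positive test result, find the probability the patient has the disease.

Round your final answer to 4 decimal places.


Let D = has disease, + = positive test

Given:
- P(D) = 0.0254 (prevalence)
- P(+|D) = 0.8800 (sensitivity)
- P(-|¬D) = 0.8950 (specificity)
- P(+|¬D) = 0.1050 (false positive rate = 1 - specificity)

Step 1: Find P(+)
P(+) = P(+|D)P(D) + P(+|¬D)P(¬D)
     = 0.8800 × 0.0254 + 0.1050 × 0.9746
     = 0.02235200 + 0.10233300
     = 0.12468500

Step 2: Apply Bayes' theorem for P(D|+)
P(D|+) = P(+|D)P(D) / P(+)
       = 0.02235200 / 0.12468500
       = 0.1793


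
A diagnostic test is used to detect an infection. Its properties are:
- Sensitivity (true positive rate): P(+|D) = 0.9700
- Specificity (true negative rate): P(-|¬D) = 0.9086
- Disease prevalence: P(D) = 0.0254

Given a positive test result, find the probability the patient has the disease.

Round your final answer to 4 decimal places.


Let D = has disease, + = positive test

Given:
- P(D) = 0.0254 (prevalence)
- P(+|D) = 0.9700 (sensitivity)
- P(-|¬D) = 0.9086 (specificity)
- P(+|¬D) = 0.0914 (false positive rate = 1 - specificity)

Step 1: Find P(+)
P(+) = P(+|D)P(D) + P(+|¬D)P(¬D)
     = 0.9700 × 0.0254 + 0.0914 × 0.9746
     = 0.02463800 + 0.08907844
     = 0.11371644

Step 2: Apply Bayes' theorem for P(D|+)
P(D|+) = P(+|D)P(D) / P(+)
       = 0.02463800 / 0.11371644
       = 0.2167


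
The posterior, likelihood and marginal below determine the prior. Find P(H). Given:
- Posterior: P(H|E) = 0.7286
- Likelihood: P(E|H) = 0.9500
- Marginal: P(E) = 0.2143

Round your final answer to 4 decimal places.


From Bayes' theorem: P(H|E) = P(E|H) × P(H) / P(E)

Rearranging for P(H):
P(H) = P(H|E) × P(E) / P(E|H)
     = 0.7286 × 0.2143 / 0.9500
     = 0.15613898 / 0.9500
     = 0.1644


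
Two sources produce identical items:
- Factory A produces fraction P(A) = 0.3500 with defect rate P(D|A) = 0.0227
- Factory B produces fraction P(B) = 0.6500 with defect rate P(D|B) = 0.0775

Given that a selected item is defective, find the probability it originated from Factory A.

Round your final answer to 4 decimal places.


Let A = from Factory A, D = defective

Given:
- P(A) = 0.3500, P(B) = 0.6500
- P(D|A) = 0.0227, P(D|B) = 0.0775

Step 1: Find P(D)
P(D) = P(D|A)P(A) + P(D|B)P(B)
     = 0.0227 × 0.3500 + 0.0775 × 0.6500
     = 0.00794500 + 0.05037500
     = 0.05832000

Step 2: Apply Bayes' theorem
P(A|D) = P(D|A)P(A) / P(D)
       = 0.00794500 / 0.05832000
       = 0.1362


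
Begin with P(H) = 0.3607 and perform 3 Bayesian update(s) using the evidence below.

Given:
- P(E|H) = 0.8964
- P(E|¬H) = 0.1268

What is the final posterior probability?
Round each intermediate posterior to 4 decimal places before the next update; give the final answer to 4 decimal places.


Sequential Bayesian updating:

Initial prior: P(H) = 0.3607

Update 1:
  P(E) = 0.8964 × 0.3607 + 0.1268 × 0.6393 = 0.32333148 + 0.08106324 = 0.40439472
  P(H|E) = 0.32333148 / 0.40439472 = 0.7995

Update 2:
  P(E) = 0.8964 × 0.7995 + 0.1268 × 0.2005 = 0.71667180 + 0.02542340 = 0.74209520
  P(H|E) = 0.71667180 / 0.74209520 = 0.9657

Update 3:
  P(E) = 0.8964 × 0.9657 + 0.1268 × 0.0343 = 0.86565348 + 0.00434924 = 0.87000272
  P(H|E) = 0.86565348 / 0.87000272 = 0.9950

Final posterior: 0.9950


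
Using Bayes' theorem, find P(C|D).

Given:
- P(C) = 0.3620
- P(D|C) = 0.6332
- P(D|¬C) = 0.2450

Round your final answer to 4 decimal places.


Bayes' theorem: P(C|D) = P(D|C) × P(C) / P(D)

Step 1: Calculate P(D) using law of total probability
P(D) = P(D|C)P(C) + P(D|¬C)P(¬C)
     = 0.6332 × 0.3620 + 0.2450 × 0.6380
     = 0.22921840 + 0.15631000
     = 0.38552840

Step 2: Apply Bayes' theorem
P(C|D) = P(D|C) × P(C) / P(D)
       = 0.22921840 / 0.38552840
       = 0.5946


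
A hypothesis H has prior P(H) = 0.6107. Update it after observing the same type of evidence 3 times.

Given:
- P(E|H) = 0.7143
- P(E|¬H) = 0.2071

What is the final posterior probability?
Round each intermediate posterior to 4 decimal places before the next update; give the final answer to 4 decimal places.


Sequential Bayesian updating:

Initial prior: P(H) = 0.6107

Update 1:
  P(E) = 0.7143 × 0.6107 + 0.2071 × 0.3893 = 0.43622301 + 0.08062403 = 0.51684704
  P(H|E) = 0.43622301 / 0.51684704 = 0.8440

Update 2:
  P(E) = 0.7143 × 0.8440 + 0.2071 × 0.1560 = 0.60286920 + 0.03230760 = 0.63517680
  P(H|E) = 0.60286920 / 0.63517680 = 0.9491

Update 3:
  P(E) = 0.7143 × 0.9491 + 0.2071 × 0.0509 = 0.67794213 + 0.01054139 = 0.68848352
  P(H|E) = 0.67794213 / 0.68848352 = 0.9847

Final posterior: 0.9847


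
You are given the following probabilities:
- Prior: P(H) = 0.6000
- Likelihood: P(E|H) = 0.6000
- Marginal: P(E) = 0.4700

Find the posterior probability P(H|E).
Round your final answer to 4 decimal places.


Using Bayes' theorem:

P(H|E) = P(E|H) × P(H) / P(E)
       = 0.6000 × 0.6000 / 0.4700
       = 0.36000000 / 0.4700
       = 0.7660

The evidence strengthens our belief in H.
Prior: 0.6000 → Posterior: 0.7660


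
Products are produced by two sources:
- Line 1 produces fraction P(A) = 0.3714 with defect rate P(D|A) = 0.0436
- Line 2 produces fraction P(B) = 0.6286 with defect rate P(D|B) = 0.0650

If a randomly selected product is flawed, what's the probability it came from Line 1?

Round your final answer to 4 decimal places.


Let A = from Line 1, D = flawed

Given:
- P(A) = 0.3714, P(B) = 0.6286
- P(D|A) = 0.0436, P(D|B) = 0.0650

Step 1: Find P(D)
P(D) = P(D|A)P(A) + P(D|B)P(B)
     = 0.0436 × 0.3714 + 0.0650 × 0.6286
     = 0.01619304 + 0.04085900
     = 0.05705204

Step 2: Apply Bayes' theorem
P(A|D) = P(D|A)P(A) / P(D)
       = 0.01619304 / 0.05705204
       = 0.2838


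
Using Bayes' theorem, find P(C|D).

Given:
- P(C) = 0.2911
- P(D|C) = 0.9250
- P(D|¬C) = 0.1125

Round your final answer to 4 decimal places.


Bayes' theorem: P(C|D) = P(D|C) × P(C) / P(D)

Step 1: Calculate P(D) using law of total probability
P(D) = P(D|C)P(C) + P(D|¬C)P(¬C)
     = 0.9250 × 0.2911 + 0.1125 × 0.7089
     = 0.26926750 + 0.07975125
     = 0.34901875

Step 2: Apply Bayes' theorem
P(C|D) = P(D|C) × P(C) / P(D)
       = 0.26926750 / 0.34901875
       = 0.7715


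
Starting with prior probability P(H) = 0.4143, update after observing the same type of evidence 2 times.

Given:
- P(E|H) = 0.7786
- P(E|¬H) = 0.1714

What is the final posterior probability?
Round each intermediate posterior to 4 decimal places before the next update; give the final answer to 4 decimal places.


Sequential Bayesian updating:

Initial prior: P(H) = 0.4143

Update 1:
  P(E) = 0.7786 × 0.4143 + 0.1714 × 0.5857 = 0.32257398 + 0.10038898 = 0.42296296
  P(H|E) = 0.32257398 / 0.42296296 = 0.7627

Update 2:
  P(E) = 0.7786 × 0.7627 + 0.1714 × 0.2373 = 0.59383822 + 0.04067322 = 0.63451144
  P(H|E) = 0.59383822 / 0.63451144 = 0.9359

Final posterior: 0.9359


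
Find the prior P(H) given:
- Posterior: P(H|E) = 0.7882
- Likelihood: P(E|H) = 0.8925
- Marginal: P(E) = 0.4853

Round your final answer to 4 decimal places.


From Bayes' theorem: P(H|E) = P(E|H) × P(H) / P(E)

Rearranging for P(H):
P(H) = P(H|E) × P(E) / P(E|H)
     = 0.7882 × 0.4853 / 0.8925
     = 0.38251346 / 0.8925
     = 0.4286


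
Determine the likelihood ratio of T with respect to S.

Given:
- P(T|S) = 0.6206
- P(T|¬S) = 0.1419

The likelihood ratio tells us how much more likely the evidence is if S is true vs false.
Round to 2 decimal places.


Likelihood Ratio (LR) = P(T|S) / P(T|¬S)

LR = 0.6206 / 0.1419
   = 4.37

The evidence is 4.37 times more likely if S is true than if S is false.
Because LR exceeds 1, T is evidence for S.


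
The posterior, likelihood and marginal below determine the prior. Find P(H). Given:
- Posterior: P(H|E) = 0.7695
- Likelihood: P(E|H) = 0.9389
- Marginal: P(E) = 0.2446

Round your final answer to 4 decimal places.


From Bayes' theorem: P(H|E) = P(E|H) × P(H) / P(E)

Rearranging for P(H):
P(H) = P(H|E) × P(E) / P(E|H)
     = 0.7695 × 0.2446 / 0.9389
     = 0.18821970 / 0.9389
     = 0.2005


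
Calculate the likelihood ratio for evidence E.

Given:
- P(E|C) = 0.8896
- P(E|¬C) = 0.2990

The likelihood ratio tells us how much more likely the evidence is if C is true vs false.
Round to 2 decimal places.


Likelihood Ratio (LR) = P(E|C) / P(E|¬C)

LR = 0.8896 / 0.2990
   = 2.98

The evidence is 2.98 times more likely if C is true than if C is false.
LR > 1, so observing E raises the odds in favor of C.


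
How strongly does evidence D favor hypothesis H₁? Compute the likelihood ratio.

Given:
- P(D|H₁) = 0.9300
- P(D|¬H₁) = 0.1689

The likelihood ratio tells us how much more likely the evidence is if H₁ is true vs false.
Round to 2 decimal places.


Likelihood Ratio (LR) = P(D|H₁) / P(D|¬H₁)

LR = 0.9300 / 0.1689
   = 5.51

The evidence is 5.51 times more likely if H₁ is true than if H₁ is false.
LR > 1, so observing D raises the odds in favor of H₁.


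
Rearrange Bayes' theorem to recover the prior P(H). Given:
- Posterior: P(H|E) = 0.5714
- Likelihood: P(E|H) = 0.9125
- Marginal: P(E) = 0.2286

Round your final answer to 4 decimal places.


From Bayes' theorem: P(H|E) = P(E|H) × P(H) / P(E)

Rearranging for P(H):
P(H) = P(H|E) × P(E) / P(E|H)
     = 0.5714 × 0.2286 / 0.9125
     = 0.13062204 / 0.9125
     = 0.1431


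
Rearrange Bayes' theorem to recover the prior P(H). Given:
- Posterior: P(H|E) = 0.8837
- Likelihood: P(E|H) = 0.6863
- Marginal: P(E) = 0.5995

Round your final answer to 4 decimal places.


From Bayes' theorem: P(H|E) = P(E|H) × P(H) / P(E)

Rearranging for P(H):
P(H) = P(H|E) × P(E) / P(E|H)
     = 0.8837 × 0.5995 / 0.6863
     = 0.52977815 / 0.6863
     = 0.7719


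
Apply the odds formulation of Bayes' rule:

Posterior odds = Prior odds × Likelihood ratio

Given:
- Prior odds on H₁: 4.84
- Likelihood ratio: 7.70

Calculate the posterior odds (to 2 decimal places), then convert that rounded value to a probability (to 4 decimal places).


Step 1: Calculate posterior odds
Posterior odds = Prior odds × LR
               = 4.84 × 7.70
               = 37.27

Step 2: Convert to probability
P(H₁|E) = Posterior odds / (1 + Posterior odds)
       = 37.27 / (1 + 37.27)
       = 37.27 / 38.27
       = 0.9739

The evidence increased P(H₁) from 0.8288 to 0.9739.


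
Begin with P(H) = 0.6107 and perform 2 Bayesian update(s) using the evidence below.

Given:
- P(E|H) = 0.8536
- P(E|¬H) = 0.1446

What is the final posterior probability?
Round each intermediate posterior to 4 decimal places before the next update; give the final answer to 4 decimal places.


Sequential Bayesian updating:

Initial prior: P(H) = 0.6107

Update 1:
  P(E) = 0.8536 × 0.6107 + 0.1446 × 0.3893 = 0.52129352 + 0.05629278 = 0.57758630
  P(H|E) = 0.52129352 / 0.57758630 = 0.9025

Update 2:
  P(E) = 0.8536 × 0.9025 + 0.1446 × 0.0975 = 0.77037400 + 0.01409850 = 0.78447250
  P(H|E) = 0.77037400 / 0.78447250 = 0.9820

Final posterior: 0.9820


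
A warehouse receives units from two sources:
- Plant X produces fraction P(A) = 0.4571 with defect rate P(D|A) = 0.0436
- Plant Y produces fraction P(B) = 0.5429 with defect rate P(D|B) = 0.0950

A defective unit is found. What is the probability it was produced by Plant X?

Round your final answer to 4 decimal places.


Let A = from Plant X, D = defective

Given:
- P(A) = 0.4571, P(B) = 0.5429
- P(D|A) = 0.0436, P(D|B) = 0.0950

Step 1: Find P(D)
P(D) = P(D|A)P(A) + P(D|B)P(B)
     = 0.0436 × 0.4571 + 0.0950 × 0.5429
     = 0.01992956 + 0.05157550
     = 0.07150506

Step 2: Apply Bayes' theorem
P(A|D) = P(D|A)P(A) / P(D)
       = 0.01992956 / 0.07150506
       = 0.2787


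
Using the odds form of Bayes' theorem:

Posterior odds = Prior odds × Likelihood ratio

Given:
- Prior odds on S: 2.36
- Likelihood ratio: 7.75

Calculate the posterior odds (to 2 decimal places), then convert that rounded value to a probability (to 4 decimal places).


Step 1: Calculate posterior odds
Posterior odds = Prior odds × LR
               = 2.36 × 7.75
               = 18.29

Step 2: Convert to probability
P(S|E) = Posterior odds / (1 + Posterior odds)
       = 18.29 / (1 + 18.29)
       = 18.29 / 19.29
       = 0.9482

The evidence increased P(S) from 0.7024 to 0.9482.


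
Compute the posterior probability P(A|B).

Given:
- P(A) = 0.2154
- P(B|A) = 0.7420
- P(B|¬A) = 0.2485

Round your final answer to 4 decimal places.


Bayes' theorem: P(A|B) = P(B|A) × P(A) / P(B)

Step 1: Calculate P(B) using law of total probability
P(B) = P(B|A)P(A) + P(B|¬A)P(¬A)
     = 0.7420 × 0.2154 + 0.2485 × 0.7846
     = 0.15982680 + 0.19497310
     = 0.35479990

Step 2: Apply Bayes' theorem
P(A|B) = P(B|A) × P(A) / P(B)
       = 0.15982680 / 0.35479990
       = 0.4505


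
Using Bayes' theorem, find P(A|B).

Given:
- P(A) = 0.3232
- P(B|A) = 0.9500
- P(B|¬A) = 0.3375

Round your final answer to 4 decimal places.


Bayes' theorem: P(A|B) = P(B|A) × P(A) / P(B)

Step 1: Calculate P(B) using law of total probability
P(B) = P(B|A)P(A) + P(B|¬A)P(¬A)
     = 0.9500 × 0.3232 + 0.3375 × 0.6768
     = 0.30704000 + 0.22842000
     = 0.53546000

Step 2: Apply Bayes' theorem
P(A|B) = P(B|A) × P(A) / P(B)
       = 0.30704000 / 0.53546000
       = 0.5734


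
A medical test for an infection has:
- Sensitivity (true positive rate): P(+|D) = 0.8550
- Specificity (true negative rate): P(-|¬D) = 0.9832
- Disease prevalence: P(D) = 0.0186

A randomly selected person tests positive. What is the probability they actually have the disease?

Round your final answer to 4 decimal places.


Let D = has disease, + = positive test

Given:
- P(D) = 0.0186 (prevalence)
- P(+|D) = 0.8550 (sensitivity)
- P(-|¬D) = 0.9832 (specificity)
- P(+|¬D) = 0.0168 (false positive rate = 1 - specificity)

Step 1: Find P(+)
P(+) = P(+|D)P(D) + P(+|¬D)P(¬D)
     = 0.8550 × 0.0186 + 0.0168 × 0.9814
     = 0.01590300 + 0.01648752
     = 0.03239052

Step 2: Apply Bayes' theorem for P(D|+)
P(D|+) = P(+|D)P(D) / P(+)
       = 0.01590300 / 0.03239052
       = 0.4910


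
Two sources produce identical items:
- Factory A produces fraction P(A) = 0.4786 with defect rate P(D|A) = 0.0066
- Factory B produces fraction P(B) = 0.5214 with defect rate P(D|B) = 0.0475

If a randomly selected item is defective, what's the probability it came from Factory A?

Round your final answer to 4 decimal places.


Let A = from Factory A, D = defective

Given:
- P(A) = 0.4786, P(B) = 0.5214
- P(D|A) = 0.0066, P(D|B) = 0.0475

Step 1: Find P(D)
P(D) = P(D|A)P(A) + P(D|B)P(B)
     = 0.0066 × 0.4786 + 0.0475 × 0.5214
     = 0.00315876 + 0.02476650
     = 0.02792526

Step 2: Apply Bayes' theorem
P(A|D) = P(D|A)P(A) / P(D)
       = 0.00315876 / 0.02792526
       = 0.1131


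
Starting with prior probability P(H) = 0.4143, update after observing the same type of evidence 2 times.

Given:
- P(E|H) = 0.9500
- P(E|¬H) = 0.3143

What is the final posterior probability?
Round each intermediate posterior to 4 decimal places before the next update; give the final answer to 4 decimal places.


Sequential Bayesian updating:

Initial prior: P(H) = 0.4143

Update 1:
  P(E) = 0.9500 × 0.4143 + 0.3143 × 0.5857 = 0.39358500 + 0.18408551 = 0.57767051
  P(H|E) = 0.39358500 / 0.57767051 = 0.6813

Update 2:
  P(E) = 0.9500 × 0.6813 + 0.3143 × 0.3187 = 0.64723500 + 0.10016741 = 0.74740241
  P(H|E) = 0.64723500 / 0.74740241 = 0.8660

Final posterior: 0.8660


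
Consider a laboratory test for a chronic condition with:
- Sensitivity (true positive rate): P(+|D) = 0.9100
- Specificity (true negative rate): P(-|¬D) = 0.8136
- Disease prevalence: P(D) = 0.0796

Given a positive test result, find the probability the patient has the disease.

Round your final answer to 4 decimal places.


Let D = has disease, + = positive test

Given:
- P(D) = 0.0796 (prevalence)
- P(+|D) = 0.9100 (sensitivity)
- P(-|¬D) = 0.8136 (specificity)
- P(+|¬D) = 0.1864 (false positive rate = 1 - specificity)

Step 1: Find P(+)
P(+) = P(+|D)P(D) + P(+|¬D)P(¬D)
     = 0.9100 × 0.0796 + 0.1864 × 0.9204
     = 0.07243600 + 0.17156256
     = 0.24399856

Step 2: Apply Bayes' theorem for P(D|+)
P(D|+) = P(+|D)P(D) / P(+)
       = 0.07243600 / 0.24399856
       = 0.2969


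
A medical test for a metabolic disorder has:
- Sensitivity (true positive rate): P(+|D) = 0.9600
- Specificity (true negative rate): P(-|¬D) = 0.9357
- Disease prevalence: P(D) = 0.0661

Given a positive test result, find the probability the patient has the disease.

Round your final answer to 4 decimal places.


Let D = has disease, + = positive test

Given:
- P(D) = 0.0661 (prevalence)
- P(+|D) = 0.9600 (sensitivity)
- P(-|¬D) = 0.9357 (specificity)
- P(+|¬D) = 0.0643 (false positive rate = 1 - specificity)

Step 1: Find P(+)
P(+) = P(+|D)P(D) + P(+|¬D)P(¬D)
     = 0.9600 × 0.0661 + 0.0643 × 0.9339
     = 0.06345600 + 0.06004977
     = 0.12350577

Step 2: Apply Bayes' theorem for P(D|+)
P(D|+) = P(+|D)P(D) / P(+)
       = 0.06345600 / 0.12350577
       = 0.5138


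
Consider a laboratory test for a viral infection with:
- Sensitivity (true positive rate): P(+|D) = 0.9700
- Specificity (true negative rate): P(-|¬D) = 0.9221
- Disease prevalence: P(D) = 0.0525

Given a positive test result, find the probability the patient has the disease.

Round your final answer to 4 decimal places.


Let D = has disease, + = positive test

Given:
- P(D) = 0.0525 (prevalence)
- P(+|D) = 0.9700 (sensitivity)
- P(-|¬D) = 0.9221 (specificity)
- P(+|¬D) = 0.0779 (false positive rate = 1 - specificity)

Step 1: Find P(+)
P(+) = P(+|D)P(D) + P(+|¬D)P(¬D)
     = 0.9700 × 0.0525 + 0.0779 × 0.9475
     = 0.05092500 + 0.07381025
     = 0.12473525

Step 2: Apply Bayes' theorem for P(D|+)
P(D|+) = P(+|D)P(D) / P(+)
       = 0.05092500 / 0.12473525
       = 0.4083


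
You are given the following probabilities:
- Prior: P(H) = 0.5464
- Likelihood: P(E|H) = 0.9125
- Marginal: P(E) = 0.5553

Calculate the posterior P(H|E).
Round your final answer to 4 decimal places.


Using Bayes' theorem:

P(H|E) = P(E|H) × P(H) / P(E)
       = 0.9125 × 0.5464 / 0.5553
       = 0.49859000 / 0.5553
       = 0.8979

The evidence strengthens our belief in H.
Prior: 0.5464 → Posterior: 0.8979


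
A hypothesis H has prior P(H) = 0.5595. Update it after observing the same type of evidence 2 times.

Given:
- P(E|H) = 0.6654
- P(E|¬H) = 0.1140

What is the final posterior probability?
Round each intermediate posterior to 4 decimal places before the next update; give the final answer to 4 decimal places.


Sequential Bayesian updating:

Initial prior: P(H) = 0.5595

Update 1:
  P(E) = 0.6654 × 0.5595 + 0.1140 × 0.4405 = 0.37229130 + 0.05021700 = 0.42250830
  P(H|E) = 0.37229130 / 0.42250830 = 0.8811

Update 2:
  P(E) = 0.6654 × 0.8811 + 0.1140 × 0.1189 = 0.58628394 + 0.01355460 = 0.59983854
  P(H|E) = 0.58628394 / 0.59983854 = 0.9774

Final posterior: 0.9774


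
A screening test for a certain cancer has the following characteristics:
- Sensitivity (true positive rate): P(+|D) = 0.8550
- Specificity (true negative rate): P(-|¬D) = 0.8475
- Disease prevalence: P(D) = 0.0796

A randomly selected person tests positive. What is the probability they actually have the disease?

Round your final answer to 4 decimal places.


Let D = has disease, + = positive test

Given:
- P(D) = 0.0796 (prevalence)
- P(+|D) = 0.8550 (sensitivity)
- P(-|¬D) = 0.8475 (specificity)
- P(+|¬D) = 0.1525 (false positive rate = 1 - specificity)

Step 1: Find P(+)
P(+) = P(+|D)P(D) + P(+|¬D)P(¬D)
     = 0.8550 × 0.0796 + 0.1525 × 0.9204
     = 0.06805800 + 0.14036100
     = 0.20841900

Step 2: Apply Bayes' theorem for P(D|+)
P(D|+) = P(+|D)P(D) / P(+)
       = 0.06805800 / 0.20841900
       = 0.3265


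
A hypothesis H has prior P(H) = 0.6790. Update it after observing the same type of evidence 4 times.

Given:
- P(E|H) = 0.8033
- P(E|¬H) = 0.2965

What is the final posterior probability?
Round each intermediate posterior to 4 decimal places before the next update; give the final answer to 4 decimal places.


Sequential Bayesian updating:

Initial prior: P(H) = 0.6790

Update 1:
  P(E) = 0.8033 × 0.6790 + 0.2965 × 0.3210 = 0.54544070 + 0.09517650 = 0.64061720
  P(H|E) = 0.54544070 / 0.64061720 = 0.8514

Update 2:
  P(E) = 0.8033 × 0.8514 + 0.2965 × 0.1486 = 0.68392962 + 0.04405990 = 0.72798952
  P(H|E) = 0.68392962 / 0.72798952 = 0.9395

Update 3:
  P(E) = 0.8033 × 0.9395 + 0.2965 × 0.0605 = 0.75470035 + 0.01793825 = 0.77263860
  P(H|E) = 0.75470035 / 0.77263860 = 0.9768

Update 4:
  P(E) = 0.8033 × 0.9768 + 0.2965 × 0.0232 = 0.78466344 + 0.00687880 = 0.79154224
  P(H|E) = 0.78466344 / 0.79154224 = 0.9913

Final posterior: 0.9913


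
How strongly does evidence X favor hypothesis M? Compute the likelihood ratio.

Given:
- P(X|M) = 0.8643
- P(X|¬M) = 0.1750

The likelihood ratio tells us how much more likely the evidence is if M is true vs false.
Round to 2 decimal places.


Likelihood Ratio (LR) = P(X|M) / P(X|¬M)

LR = 0.8643 / 0.1750
   = 4.94

The evidence is 4.94 times more likely if M is true than if M is false.
Since LR > 1, the evidence supports M over ¬M.


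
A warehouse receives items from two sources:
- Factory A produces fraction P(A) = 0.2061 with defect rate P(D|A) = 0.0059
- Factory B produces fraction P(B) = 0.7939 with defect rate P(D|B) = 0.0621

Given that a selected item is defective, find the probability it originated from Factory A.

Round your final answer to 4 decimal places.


Let A = from Factory A, D = defective

Given:
- P(A) = 0.2061, P(B) = 0.7939
- P(D|A) = 0.0059, P(D|B) = 0.0621

Step 1: Find P(D)
P(D) = P(D|A)P(A) + P(D|B)P(B)
     = 0.0059 × 0.2061 + 0.0621 × 0.7939
     = 0.00121599 + 0.04930119
     = 0.05051718

Step 2: Apply Bayes' theorem
P(A|D) = P(D|A)P(A) / P(D)
       = 0.00121599 / 0.05051718
       = 0.0241


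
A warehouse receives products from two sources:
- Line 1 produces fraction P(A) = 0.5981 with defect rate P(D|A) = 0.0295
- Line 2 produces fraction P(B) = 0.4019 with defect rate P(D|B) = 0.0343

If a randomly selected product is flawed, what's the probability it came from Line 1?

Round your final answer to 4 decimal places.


Let A = from Line 1, D = flawed

Given:
- P(A) = 0.5981, P(B) = 0.4019
- P(D|A) = 0.0295, P(D|B) = 0.0343

Step 1: Find P(D)
P(D) = P(D|A)P(A) + P(D|B)P(B)
     = 0.0295 × 0.5981 + 0.0343 × 0.4019
     = 0.01764395 + 0.01378517
     = 0.03142912

Step 2: Apply Bayes' theorem
P(A|D) = P(D|A)P(A) / P(D)
       = 0.01764395 / 0.03142912
       = 0.5614


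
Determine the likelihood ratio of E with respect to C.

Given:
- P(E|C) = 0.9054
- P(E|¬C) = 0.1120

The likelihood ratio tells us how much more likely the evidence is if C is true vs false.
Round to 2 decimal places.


Likelihood Ratio (LR) = P(E|C) / P(E|¬C)

LR = 0.9054 / 0.1120
   = 8.08

The evidence is 8.08 times more likely if C is true than if C is false.
Since LR > 1, the evidence supports C over ¬C.


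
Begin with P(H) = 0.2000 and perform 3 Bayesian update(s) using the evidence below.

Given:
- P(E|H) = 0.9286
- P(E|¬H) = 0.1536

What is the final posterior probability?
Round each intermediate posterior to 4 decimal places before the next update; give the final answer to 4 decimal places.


Sequential Bayesian updating:

Initial prior: P(H) = 0.2000

Update 1:
  P(E) = 0.9286 × 0.2000 + 0.1536 × 0.8000 = 0.18572000 + 0.12288000 = 0.30860000
  P(H|E) = 0.18572000 / 0.30860000 = 0.6018

Update 2:
  P(E) = 0.9286 × 0.6018 + 0.1536 × 0.3982 = 0.55883148 + 0.06116352 = 0.61999500
  P(H|E) = 0.55883148 / 0.61999500 = 0.9013

Update 3:
  P(E) = 0.9286 × 0.9013 + 0.1536 × 0.0987 = 0.83694718 + 0.01516032 = 0.85210750
  P(H|E) = 0.83694718 / 0.85210750 = 0.9822

Final posterior: 0.9822


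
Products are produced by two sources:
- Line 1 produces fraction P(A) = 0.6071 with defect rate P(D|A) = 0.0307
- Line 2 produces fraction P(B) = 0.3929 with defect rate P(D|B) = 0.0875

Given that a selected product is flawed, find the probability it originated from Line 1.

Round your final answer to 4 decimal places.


Let A = from Line 1, D = flawed

Given:
- P(A) = 0.6071, P(B) = 0.3929
- P(D|A) = 0.0307, P(D|B) = 0.0875

Step 1: Find P(D)
P(D) = P(D|A)P(A) + P(D|B)P(B)
     = 0.0307 × 0.6071 + 0.0875 × 0.3929
     = 0.01863797 + 0.03437875
     = 0.05301672

Step 2: Apply Bayes' theorem
P(A|D) = P(D|A)P(A) / P(D)
       = 0.01863797 / 0.05301672
       = 0.3515


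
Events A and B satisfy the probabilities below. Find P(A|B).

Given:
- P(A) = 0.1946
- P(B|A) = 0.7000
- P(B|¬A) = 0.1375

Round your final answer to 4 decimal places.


Bayes' theorem: P(A|B) = P(B|A) × P(A) / P(B)

Step 1: Calculate P(B) using law of total probability
P(B) = P(B|A)P(A) + P(B|¬A)P(¬A)
     = 0.7000 × 0.1946 + 0.1375 × 0.8054
     = 0.13622000 + 0.11074250
     = 0.24696250

Step 2: Apply Bayes' theorem
P(A|B) = P(B|A) × P(A) / P(B)
       = 0.13622000 / 0.24696250
       = 0.5516


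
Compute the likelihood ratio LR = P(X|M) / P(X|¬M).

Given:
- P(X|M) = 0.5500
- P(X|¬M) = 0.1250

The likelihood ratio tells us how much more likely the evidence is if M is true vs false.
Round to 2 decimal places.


Likelihood Ratio (LR) = P(X|M) / P(X|¬M)

LR = 0.5500 / 0.1250
   = 4.40

The evidence is 4.40 times more likely if M is true than if M is false.
Because LR exceeds 1, X is evidence for M.


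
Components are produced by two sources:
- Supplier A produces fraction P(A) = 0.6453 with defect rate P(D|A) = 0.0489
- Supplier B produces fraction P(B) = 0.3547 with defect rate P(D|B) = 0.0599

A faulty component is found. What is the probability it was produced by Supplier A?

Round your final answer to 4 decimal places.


Let A = from Supplier A, D = faulty

Given:
- P(A) = 0.6453, P(B) = 0.3547
- P(D|A) = 0.0489, P(D|B) = 0.0599

Step 1: Find P(D)
P(D) = P(D|A)P(A) + P(D|B)P(B)
     = 0.0489 × 0.6453 + 0.0599 × 0.3547
     = 0.03155517 + 0.02124653
     = 0.05280170

Step 2: Apply Bayes' theorem
P(A|D) = P(D|A)P(A) / P(D)
       = 0.03155517 / 0.05280170
       = 0.5976


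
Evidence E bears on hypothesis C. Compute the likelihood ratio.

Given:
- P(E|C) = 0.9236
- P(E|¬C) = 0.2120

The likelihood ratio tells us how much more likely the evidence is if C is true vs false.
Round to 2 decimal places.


Likelihood Ratio (LR) = P(E|C) / P(E|¬C)

LR = 0.9236 / 0.2120
   = 4.36

The evidence is 4.36 times more likely if C is true than if C is false.
Since LR > 1, the evidence supports C over ¬C.


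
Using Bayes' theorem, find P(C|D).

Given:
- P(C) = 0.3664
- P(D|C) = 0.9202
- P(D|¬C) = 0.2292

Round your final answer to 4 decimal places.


Bayes' theorem: P(C|D) = P(D|C) × P(C) / P(D)

Step 1: Calculate P(D) using law of total probability
P(D) = P(D|C)P(C) + P(D|¬C)P(¬C)
     = 0.9202 × 0.3664 + 0.2292 × 0.6336
     = 0.33716128 + 0.14522112
     = 0.48238240

Step 2: Apply Bayes' theorem
P(C|D) = P(D|C) × P(C) / P(D)
       = 0.33716128 / 0.48238240
       = 0.6990


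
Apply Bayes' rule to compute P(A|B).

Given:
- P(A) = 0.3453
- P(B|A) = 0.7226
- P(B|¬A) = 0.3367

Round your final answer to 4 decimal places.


Bayes' theorem: P(A|B) = P(B|A) × P(A) / P(B)

Step 1: Calculate P(B) using law of total probability
P(B) = P(B|A)P(A) + P(B|¬A)P(¬A)
     = 0.7226 × 0.3453 + 0.3367 × 0.6547
     = 0.24951378 + 0.22043749
     = 0.46995127

Step 2: Apply Bayes' theorem
P(A|B) = P(B|A) × P(A) / P(B)
       = 0.24951378 / 0.46995127
       = 0.5309


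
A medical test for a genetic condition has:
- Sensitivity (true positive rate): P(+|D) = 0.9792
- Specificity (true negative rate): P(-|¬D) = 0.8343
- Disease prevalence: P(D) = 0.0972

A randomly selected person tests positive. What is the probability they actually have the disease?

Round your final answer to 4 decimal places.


Let D = has disease, + = positive test

Given:
- P(D) = 0.0972 (prevalence)
- P(+|D) = 0.9792 (sensitivity)
- P(-|¬D) = 0.8343 (specificity)
- P(+|¬D) = 0.1657 (false positive rate = 1 - specificity)

Step 1: Find P(+)
P(+) = P(+|D)P(D) + P(+|¬D)P(¬D)
     = 0.9792 × 0.0972 + 0.1657 × 0.9028
     = 0.09517824 + 0.14959396
     = 0.24477220

Step 2: Apply Bayes' theorem for P(D|+)
P(D|+) = P(+|D)P(D) / P(+)
       = 0.09517824 / 0.24477220
       = 0.3888


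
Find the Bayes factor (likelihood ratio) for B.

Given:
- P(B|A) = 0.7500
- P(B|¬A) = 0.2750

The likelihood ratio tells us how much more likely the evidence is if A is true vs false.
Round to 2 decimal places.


Likelihood Ratio (LR) = P(B|A) / P(B|¬A)

LR = 0.7500 / 0.2750
   = 2.73

The evidence is 2.73 times more likely if A is true than if A is false.
LR > 1, so observing B raises the odds in favor of A.


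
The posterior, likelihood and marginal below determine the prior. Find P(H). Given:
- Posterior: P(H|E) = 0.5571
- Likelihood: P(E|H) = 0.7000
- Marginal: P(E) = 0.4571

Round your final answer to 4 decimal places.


From Bayes' theorem: P(H|E) = P(E|H) × P(H) / P(E)

Rearranging for P(H):
P(H) = P(H|E) × P(E) / P(E|H)
     = 0.5571 × 0.4571 / 0.7000
     = 0.25465041 / 0.7000
     = 0.3638


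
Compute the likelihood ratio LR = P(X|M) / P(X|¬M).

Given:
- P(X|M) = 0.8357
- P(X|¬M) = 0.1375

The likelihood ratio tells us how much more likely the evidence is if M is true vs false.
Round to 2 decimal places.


Likelihood Ratio (LR) = P(X|M) / P(X|¬M)

LR = 0.8357 / 0.1375
   = 6.08

The evidence is 6.08 times more likely if M is true than if M is false.
Because LR exceeds 1, X is evidence for M.


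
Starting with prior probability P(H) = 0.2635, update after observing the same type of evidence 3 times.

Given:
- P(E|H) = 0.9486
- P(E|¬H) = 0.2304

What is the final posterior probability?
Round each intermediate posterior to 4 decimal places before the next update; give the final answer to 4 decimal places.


Sequential Bayesian updating:

Initial prior: P(H) = 0.2635

Update 1:
  P(E) = 0.9486 × 0.2635 + 0.2304 × 0.7365 = 0.24995610 + 0.16968960 = 0.41964570
  P(H|E) = 0.24995610 / 0.41964570 = 0.5956

Update 2:
  P(E) = 0.9486 × 0.5956 + 0.2304 × 0.4044 = 0.56498616 + 0.09317376 = 0.65815992
  P(H|E) = 0.56498616 / 0.65815992 = 0.8584

Update 3:
  P(E) = 0.9486 × 0.8584 + 0.2304 × 0.1416 = 0.81427824 + 0.03262464 = 0.84690288
  P(H|E) = 0.81427824 / 0.84690288 = 0.9615

Final posterior: 0.9615


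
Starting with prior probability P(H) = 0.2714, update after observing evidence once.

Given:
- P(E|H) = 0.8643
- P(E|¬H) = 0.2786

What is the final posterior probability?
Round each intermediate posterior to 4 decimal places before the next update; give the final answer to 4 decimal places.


Sequential Bayesian updating:

Initial prior: P(H) = 0.2714

Update 1:
  P(E) = 0.8643 × 0.2714 + 0.2786 × 0.7286 = 0.23457102 + 0.20298796 = 0.43755898
  P(H|E) = 0.23457102 / 0.43755898 = 0.5361

Final posterior: 0.5361


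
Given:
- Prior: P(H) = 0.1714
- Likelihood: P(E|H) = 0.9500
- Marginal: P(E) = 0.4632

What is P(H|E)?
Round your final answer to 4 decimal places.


Using Bayes' theorem:

P(H|E) = P(E|H) × P(H) / P(E)
       = 0.9500 × 0.1714 / 0.4632
       = 0.16283000 / 0.4632
       = 0.3515

The evidence strengthens our belief in H.
Prior: 0.1714 → Posterior: 0.3515


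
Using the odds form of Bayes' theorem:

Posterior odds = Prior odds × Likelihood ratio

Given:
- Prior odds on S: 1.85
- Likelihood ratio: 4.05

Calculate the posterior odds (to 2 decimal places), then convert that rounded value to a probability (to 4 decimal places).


Step 1: Calculate posterior odds
Posterior odds = Prior odds × LR
               = 1.85 × 4.05
               = 7.49

Step 2: Convert to probability
P(S|E) = Posterior odds / (1 + Posterior odds)
       = 7.49 / (1 + 7.49)
       = 7.49 / 8.49
       = 0.8822

The evidence increased P(S) from 0.6491 to 0.8822.


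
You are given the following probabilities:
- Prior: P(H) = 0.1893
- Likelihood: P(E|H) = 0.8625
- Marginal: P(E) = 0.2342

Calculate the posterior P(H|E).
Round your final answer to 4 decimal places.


Using Bayes' theorem:

P(H|E) = P(E|H) × P(H) / P(E)
       = 0.8625 × 0.1893 / 0.2342
       = 0.16327125 / 0.2342
       = 0.6971

The evidence strengthens our belief in H.
Prior: 0.1893 → Posterior: 0.6971


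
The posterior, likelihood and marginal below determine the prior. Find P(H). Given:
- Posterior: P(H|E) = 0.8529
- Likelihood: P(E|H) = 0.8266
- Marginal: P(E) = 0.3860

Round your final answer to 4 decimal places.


From Bayes' theorem: P(H|E) = P(E|H) × P(H) / P(E)

Rearranging for P(H):
P(H) = P(H|E) × P(E) / P(E|H)
     = 0.8529 × 0.3860 / 0.8266
     = 0.32921940 / 0.8266
     = 0.3983


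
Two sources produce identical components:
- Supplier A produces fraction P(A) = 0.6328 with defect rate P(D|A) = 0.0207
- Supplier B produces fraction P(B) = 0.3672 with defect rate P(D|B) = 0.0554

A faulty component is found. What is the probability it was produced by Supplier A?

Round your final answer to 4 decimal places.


Let A = from Supplier A, D = faulty

Given:
- P(A) = 0.6328, P(B) = 0.3672
- P(D|A) = 0.0207, P(D|B) = 0.0554

Step 1: Find P(D)
P(D) = P(D|A)P(A) + P(D|B)P(B)
     = 0.0207 × 0.6328 + 0.0554 × 0.3672
     = 0.01309896 + 0.02034288
     = 0.03344184

Step 2: Apply Bayes' theorem
P(A|D) = P(D|A)P(A) / P(D)
       = 0.01309896 / 0.03344184
       = 0.3917
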